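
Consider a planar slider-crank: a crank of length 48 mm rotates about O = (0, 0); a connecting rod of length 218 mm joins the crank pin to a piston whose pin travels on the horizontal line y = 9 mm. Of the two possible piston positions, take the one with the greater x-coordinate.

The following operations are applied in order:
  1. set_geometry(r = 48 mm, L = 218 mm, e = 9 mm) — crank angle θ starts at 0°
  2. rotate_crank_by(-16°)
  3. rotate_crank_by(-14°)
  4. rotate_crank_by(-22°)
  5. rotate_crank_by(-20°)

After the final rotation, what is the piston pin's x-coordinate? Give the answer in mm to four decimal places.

225.8714

set_geometry: r = 48 mm, L = 218 mm, e = 9 mm; θ ← 0°
rotate_crank_by(-16°): θ ← 0° -16° = -16°
rotate_crank_by(-14°): θ ← -16° -14° = -30°
rotate_crank_by(-22°): θ ← -30° -22° = -52°
rotate_crank_by(-20°): θ ← -52° -20° = -72°
crank pin P = (r cos θ, r sin θ) = (14.832816, -45.650713)
h = r sin θ − e = -45.650713 − 9 = -54.650713
x = r cos θ + √(L² − h²) = 14.832816 + √(47524.0 − 2986.7004) = 14.832816 + 211.038621 = 225.871437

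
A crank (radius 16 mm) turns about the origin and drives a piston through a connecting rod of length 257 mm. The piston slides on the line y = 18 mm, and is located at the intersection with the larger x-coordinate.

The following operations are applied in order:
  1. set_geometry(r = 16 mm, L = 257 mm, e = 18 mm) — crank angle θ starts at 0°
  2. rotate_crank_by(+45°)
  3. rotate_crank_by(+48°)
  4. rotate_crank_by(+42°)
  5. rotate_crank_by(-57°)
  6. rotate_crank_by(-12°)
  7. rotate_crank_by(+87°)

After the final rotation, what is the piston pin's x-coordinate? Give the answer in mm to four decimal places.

242.5195

set_geometry: r = 16 mm, L = 257 mm, e = 18 mm; θ ← 0°
rotate_crank_by(+45°): θ ← 0° +45° = 45°
rotate_crank_by(+48°): θ ← 45° +48° = 93°
rotate_crank_by(+42°): θ ← 93° +42° = 135°
rotate_crank_by(-57°): θ ← 135° -57° = 78°
rotate_crank_by(-12°): θ ← 78° -12° = 66°
rotate_crank_by(+87°): θ ← 66° +87° = 153°
crank pin P = (r cos θ, r sin θ) = (-14.256104, 7.263848)
h = r sin θ − e = 7.263848 − 18 = -10.736152
x = r cos θ + √(L² − h²) = -14.256104 + √(66049.0 − 115.2650) = -14.256104 + 256.775651 = 242.519547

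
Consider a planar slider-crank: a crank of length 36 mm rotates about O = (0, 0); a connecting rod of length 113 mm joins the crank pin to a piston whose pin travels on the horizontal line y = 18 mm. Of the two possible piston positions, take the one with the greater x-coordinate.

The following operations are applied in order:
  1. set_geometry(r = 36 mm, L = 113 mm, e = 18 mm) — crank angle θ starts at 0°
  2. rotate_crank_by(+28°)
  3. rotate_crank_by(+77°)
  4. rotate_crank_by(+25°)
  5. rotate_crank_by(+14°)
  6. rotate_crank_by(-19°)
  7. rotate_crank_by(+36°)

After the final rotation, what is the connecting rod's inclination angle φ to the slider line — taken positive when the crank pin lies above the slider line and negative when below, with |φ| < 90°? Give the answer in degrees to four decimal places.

set_geometry: r = 36 mm, L = 113 mm, e = 18 mm; θ ← 0°
rotate_crank_by(+28°): θ ← 0° +28° = 28°
rotate_crank_by(+77°): θ ← 28° +77° = 105°
rotate_crank_by(+25°): θ ← 105° +25° = 130°
rotate_crank_by(+14°): θ ← 130° +14° = 144°
rotate_crank_by(-19°): θ ← 144° -19° = 125°
rotate_crank_by(+36°): θ ← 125° +36° = 161°
crank pin P = (r cos θ, r sin θ) = (-34.038669, 11.720454)
h = r sin θ − e = 11.720454 − 18 = -6.279546
sin φ = h / L = -6.279546 / 113 = -0.05557121
φ = arcsin(-0.05557121) = -3.185637°

-3.1856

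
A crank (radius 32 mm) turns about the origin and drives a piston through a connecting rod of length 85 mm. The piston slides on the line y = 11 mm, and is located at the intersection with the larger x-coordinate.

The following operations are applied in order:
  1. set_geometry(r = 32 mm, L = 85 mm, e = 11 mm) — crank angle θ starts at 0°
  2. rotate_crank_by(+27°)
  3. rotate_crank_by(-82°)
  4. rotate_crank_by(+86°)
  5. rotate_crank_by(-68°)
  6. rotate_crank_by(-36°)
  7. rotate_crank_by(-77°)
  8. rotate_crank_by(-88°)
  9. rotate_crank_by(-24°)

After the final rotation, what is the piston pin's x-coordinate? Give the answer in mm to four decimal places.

77.9903

set_geometry: r = 32 mm, L = 85 mm, e = 11 mm; θ ← 0°
rotate_crank_by(+27°): θ ← 0° +27° = 27°
rotate_crank_by(-82°): θ ← 27° -82° = -55°
rotate_crank_by(+86°): θ ← -55° +86° = 31°
rotate_crank_by(-68°): θ ← 31° -68° = -37°
rotate_crank_by(-36°): θ ← -37° -36° = -73°
rotate_crank_by(-77°): θ ← -73° -77° = -150°
rotate_crank_by(-88°): θ ← -150° -88° = -238°
rotate_crank_by(-24°): θ ← -238° -24° = -262°
crank pin P = (r cos θ, r sin θ) = (-4.453539, 31.688578)
h = r sin θ − e = 31.688578 − 11 = 20.688578
x = r cos θ + √(L² − h²) = -4.453539 + √(7225.0 − 428.0173) = -4.453539 + 82.443816 = 77.990276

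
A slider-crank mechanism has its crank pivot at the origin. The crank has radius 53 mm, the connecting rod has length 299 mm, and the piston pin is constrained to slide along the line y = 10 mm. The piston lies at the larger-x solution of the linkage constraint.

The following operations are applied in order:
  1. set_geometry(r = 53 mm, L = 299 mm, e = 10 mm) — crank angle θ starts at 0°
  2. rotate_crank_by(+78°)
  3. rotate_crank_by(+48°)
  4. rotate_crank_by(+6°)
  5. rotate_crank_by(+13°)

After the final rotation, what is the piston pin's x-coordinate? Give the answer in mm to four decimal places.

set_geometry: r = 53 mm, L = 299 mm, e = 10 mm; θ ← 0°
rotate_crank_by(+78°): θ ← 0° +78° = 78°
rotate_crank_by(+48°): θ ← 78° +48° = 126°
rotate_crank_by(+6°): θ ← 126° +6° = 132°
rotate_crank_by(+13°): θ ← 132° +13° = 145°
crank pin P = (r cos θ, r sin θ) = (-43.415058, 30.399551)
h = r sin θ − e = 30.399551 − 10 = 20.399551
x = r cos θ + √(L² − h²) = -43.415058 + √(89401.0 − 416.1417) = -43.415058 + 298.303299 = 254.888241

254.8882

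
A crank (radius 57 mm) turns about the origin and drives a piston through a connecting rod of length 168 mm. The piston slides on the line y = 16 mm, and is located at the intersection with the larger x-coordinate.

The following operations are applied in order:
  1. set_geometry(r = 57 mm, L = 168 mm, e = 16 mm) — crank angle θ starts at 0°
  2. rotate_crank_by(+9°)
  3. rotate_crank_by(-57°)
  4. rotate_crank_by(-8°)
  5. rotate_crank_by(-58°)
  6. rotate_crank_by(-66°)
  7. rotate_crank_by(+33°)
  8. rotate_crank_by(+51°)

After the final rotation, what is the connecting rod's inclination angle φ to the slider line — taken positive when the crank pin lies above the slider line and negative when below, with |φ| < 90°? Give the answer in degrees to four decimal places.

-25.6368

set_geometry: r = 57 mm, L = 168 mm, e = 16 mm; θ ← 0°
rotate_crank_by(+9°): θ ← 0° +9° = 9°
rotate_crank_by(-57°): θ ← 9° -57° = -48°
rotate_crank_by(-8°): θ ← -48° -8° = -56°
rotate_crank_by(-58°): θ ← -56° -58° = -114°
rotate_crank_by(-66°): θ ← -114° -66° = -180°
rotate_crank_by(+33°): θ ← -180° +33° = -147°
rotate_crank_by(+51°): θ ← -147° +51° = -96°
crank pin P = (r cos θ, r sin θ) = (-5.958122, -56.687748)
h = r sin θ − e = -56.687748 − 16 = -72.687748
sin φ = h / L = -72.687748 / 168 = -0.43266517
φ = arcsin(-0.43266517) = -25.636818°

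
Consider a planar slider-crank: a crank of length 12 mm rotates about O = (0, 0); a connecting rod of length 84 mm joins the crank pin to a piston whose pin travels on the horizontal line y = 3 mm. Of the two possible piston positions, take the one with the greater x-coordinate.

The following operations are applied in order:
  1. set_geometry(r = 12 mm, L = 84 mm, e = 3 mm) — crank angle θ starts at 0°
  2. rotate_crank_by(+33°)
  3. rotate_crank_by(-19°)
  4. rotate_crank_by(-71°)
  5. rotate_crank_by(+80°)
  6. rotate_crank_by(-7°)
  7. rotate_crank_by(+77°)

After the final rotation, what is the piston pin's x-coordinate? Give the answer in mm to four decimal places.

set_geometry: r = 12 mm, L = 84 mm, e = 3 mm; θ ← 0°
rotate_crank_by(+33°): θ ← 0° +33° = 33°
rotate_crank_by(-19°): θ ← 33° -19° = 14°
rotate_crank_by(-71°): θ ← 14° -71° = -57°
rotate_crank_by(+80°): θ ← -57° +80° = 23°
rotate_crank_by(-7°): θ ← 23° -7° = 16°
rotate_crank_by(+77°): θ ← 16° +77° = 93°
crank pin P = (r cos θ, r sin θ) = (-0.628031, 11.983554)
h = r sin θ − e = 11.983554 − 3 = 8.983554
x = r cos θ + √(L² − h²) = -0.628031 + √(7056.0 − 80.7042) = -0.628031 + 83.518236 = 82.890205

82.8902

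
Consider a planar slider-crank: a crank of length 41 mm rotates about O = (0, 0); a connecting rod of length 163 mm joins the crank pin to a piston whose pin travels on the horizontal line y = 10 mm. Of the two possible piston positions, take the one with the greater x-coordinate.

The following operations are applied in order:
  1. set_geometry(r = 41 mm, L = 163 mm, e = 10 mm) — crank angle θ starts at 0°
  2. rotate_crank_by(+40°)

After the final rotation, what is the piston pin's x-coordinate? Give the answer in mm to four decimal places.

193.5853

set_geometry: r = 41 mm, L = 163 mm, e = 10 mm; θ ← 0°
rotate_crank_by(+40°): θ ← 0° +40° = 40°
crank pin P = (r cos θ, r sin θ) = (31.407822, 26.354292)
h = r sin θ − e = 26.354292 − 10 = 16.354292
x = r cos θ + √(L² − h²) = 31.407822 + √(26569.0 − 267.4629) = 31.407822 + 162.177487 = 193.585309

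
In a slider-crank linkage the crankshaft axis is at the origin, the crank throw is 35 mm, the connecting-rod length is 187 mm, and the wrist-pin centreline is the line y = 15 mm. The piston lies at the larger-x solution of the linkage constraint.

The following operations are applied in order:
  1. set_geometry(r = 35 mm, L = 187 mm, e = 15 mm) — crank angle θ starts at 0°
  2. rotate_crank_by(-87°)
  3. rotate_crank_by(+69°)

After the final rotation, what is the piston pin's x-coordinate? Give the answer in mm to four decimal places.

218.4965

set_geometry: r = 35 mm, L = 187 mm, e = 15 mm; θ ← 0°
rotate_crank_by(-87°): θ ← 0° -87° = -87°
rotate_crank_by(+69°): θ ← -87° +69° = -18°
crank pin P = (r cos θ, r sin θ) = (33.286978, -10.815595)
h = r sin θ − e = -10.815595 − 15 = -25.815595
x = r cos θ + √(L² − h²) = 33.286978 + √(34969.0 − 666.4449) = 33.286978 + 185.209490 = 218.496468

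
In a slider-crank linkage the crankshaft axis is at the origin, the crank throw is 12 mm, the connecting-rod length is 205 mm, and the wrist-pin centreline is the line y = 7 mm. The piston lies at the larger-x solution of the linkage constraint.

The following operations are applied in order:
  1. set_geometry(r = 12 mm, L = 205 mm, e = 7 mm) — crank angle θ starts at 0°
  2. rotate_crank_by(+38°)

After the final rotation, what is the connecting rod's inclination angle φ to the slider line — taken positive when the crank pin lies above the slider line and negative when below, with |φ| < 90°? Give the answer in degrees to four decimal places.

0.1084

set_geometry: r = 12 mm, L = 205 mm, e = 7 mm; θ ← 0°
rotate_crank_by(+38°): θ ← 0° +38° = 38°
crank pin P = (r cos θ, r sin θ) = (9.456129, 7.387938)
h = r sin θ − e = 7.387938 − 7 = 0.387938
sin φ = h / L = 0.387938 / 205 = 0.00189238
φ = arcsin(0.00189238) = 0.108425°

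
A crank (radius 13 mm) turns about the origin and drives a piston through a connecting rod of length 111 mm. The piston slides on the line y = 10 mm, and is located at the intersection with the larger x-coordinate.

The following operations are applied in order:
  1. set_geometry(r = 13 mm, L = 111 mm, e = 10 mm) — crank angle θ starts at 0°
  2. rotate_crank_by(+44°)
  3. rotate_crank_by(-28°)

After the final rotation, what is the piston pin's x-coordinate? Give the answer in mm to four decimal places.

set_geometry: r = 13 mm, L = 111 mm, e = 10 mm; θ ← 0°
rotate_crank_by(+44°): θ ← 0° +44° = 44°
rotate_crank_by(-28°): θ ← 44° -28° = 16°
crank pin P = (r cos θ, r sin θ) = (12.496402, 3.583286)
h = r sin θ − e = 3.583286 − 10 = -6.416714
x = r cos θ + √(L² − h²) = 12.496402 + √(12321.0 − 41.1742) = 12.496402 + 110.814375 = 123.310777

123.3108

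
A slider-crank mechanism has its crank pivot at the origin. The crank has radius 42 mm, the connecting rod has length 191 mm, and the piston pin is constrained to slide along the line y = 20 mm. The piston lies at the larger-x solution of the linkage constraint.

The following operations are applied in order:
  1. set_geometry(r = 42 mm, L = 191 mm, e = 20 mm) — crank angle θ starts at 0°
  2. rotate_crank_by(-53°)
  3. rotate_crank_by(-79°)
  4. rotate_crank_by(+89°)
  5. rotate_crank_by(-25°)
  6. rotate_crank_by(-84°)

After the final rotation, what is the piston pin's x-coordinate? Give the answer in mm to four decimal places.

set_geometry: r = 42 mm, L = 191 mm, e = 20 mm; θ ← 0°
rotate_crank_by(-53°): θ ← 0° -53° = -53°
rotate_crank_by(-79°): θ ← -53° -79° = -132°
rotate_crank_by(+89°): θ ← -132° +89° = -43°
rotate_crank_by(-25°): θ ← -43° -25° = -68°
rotate_crank_by(-84°): θ ← -68° -84° = -152°
crank pin P = (r cos θ, r sin θ) = (-37.083799, -19.717806)
h = r sin θ − e = -19.717806 − 20 = -39.717806
x = r cos θ + √(L² − h²) = -37.083799 + √(36481.0 − 1577.5041) = -37.083799 + 186.824773 = 149.740974

149.7410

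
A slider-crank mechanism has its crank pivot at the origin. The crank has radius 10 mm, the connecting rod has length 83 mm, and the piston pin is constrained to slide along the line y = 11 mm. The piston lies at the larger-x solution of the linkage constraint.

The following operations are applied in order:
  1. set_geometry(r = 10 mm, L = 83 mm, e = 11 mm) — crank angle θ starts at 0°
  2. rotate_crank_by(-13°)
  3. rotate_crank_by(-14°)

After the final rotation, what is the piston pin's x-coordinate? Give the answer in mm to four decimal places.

set_geometry: r = 10 mm, L = 83 mm, e = 11 mm; θ ← 0°
rotate_crank_by(-13°): θ ← 0° -13° = -13°
rotate_crank_by(-14°): θ ← -13° -14° = -27°
crank pin P = (r cos θ, r sin θ) = (8.910065, -4.539905)
h = r sin θ − e = -4.539905 − 11 = -15.539905
x = r cos θ + √(L² − h²) = 8.910065 + √(6889.0 − 241.4886) = 8.910065 + 81.532272 = 90.442337

90.4423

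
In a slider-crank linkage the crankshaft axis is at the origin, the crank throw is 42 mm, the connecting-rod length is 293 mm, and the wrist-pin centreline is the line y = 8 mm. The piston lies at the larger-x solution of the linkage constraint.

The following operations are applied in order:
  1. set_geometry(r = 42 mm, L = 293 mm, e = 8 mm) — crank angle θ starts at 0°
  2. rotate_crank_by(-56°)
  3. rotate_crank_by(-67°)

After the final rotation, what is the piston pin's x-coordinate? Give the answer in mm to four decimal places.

set_geometry: r = 42 mm, L = 293 mm, e = 8 mm; θ ← 0°
rotate_crank_by(-56°): θ ← 0° -56° = -56°
rotate_crank_by(-67°): θ ← -56° -67° = -123°
crank pin P = (r cos θ, r sin θ) = (-22.874839, -35.224164)
h = r sin θ − e = -35.224164 − 8 = -43.224164
x = r cos θ + √(L² − h²) = -22.874839 + √(85849.0 − 1868.3283) = -22.874839 + 289.794188 = 266.919349

266.9193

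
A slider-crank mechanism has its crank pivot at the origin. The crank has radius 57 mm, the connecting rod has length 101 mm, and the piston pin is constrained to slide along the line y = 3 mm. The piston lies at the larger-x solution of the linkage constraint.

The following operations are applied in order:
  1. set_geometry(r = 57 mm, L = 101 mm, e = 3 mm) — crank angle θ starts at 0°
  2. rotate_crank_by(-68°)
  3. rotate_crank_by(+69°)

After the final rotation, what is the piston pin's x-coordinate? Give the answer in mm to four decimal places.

157.9714

set_geometry: r = 57 mm, L = 101 mm, e = 3 mm; θ ← 0°
rotate_crank_by(-68°): θ ← 0° -68° = -68°
rotate_crank_by(+69°): θ ← -68° +69° = 1°
crank pin P = (r cos θ, r sin θ) = (56.991319, 0.994787)
h = r sin θ − e = 0.994787 − 3 = -2.005213
x = r cos θ + √(L² − h²) = 56.991319 + √(10201.0 − 4.0209) = 56.991319 + 100.980093 = 157.971411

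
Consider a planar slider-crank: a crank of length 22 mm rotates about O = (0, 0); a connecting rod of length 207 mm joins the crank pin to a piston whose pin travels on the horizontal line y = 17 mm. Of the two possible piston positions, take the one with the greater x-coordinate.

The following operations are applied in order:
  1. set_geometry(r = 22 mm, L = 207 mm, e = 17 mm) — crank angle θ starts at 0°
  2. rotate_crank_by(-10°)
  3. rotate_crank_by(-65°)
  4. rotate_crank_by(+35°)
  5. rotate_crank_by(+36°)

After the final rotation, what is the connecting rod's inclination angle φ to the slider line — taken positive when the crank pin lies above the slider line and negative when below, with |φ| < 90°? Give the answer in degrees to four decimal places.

-5.1371

set_geometry: r = 22 mm, L = 207 mm, e = 17 mm; θ ← 0°
rotate_crank_by(-10°): θ ← 0° -10° = -10°
rotate_crank_by(-65°): θ ← -10° -65° = -75°
rotate_crank_by(+35°): θ ← -75° +35° = -40°
rotate_crank_by(+36°): θ ← -40° +36° = -4°
crank pin P = (r cos θ, r sin θ) = (21.946409, -1.534642)
h = r sin θ − e = -1.534642 − 17 = -18.534642
sin φ = h / L = -18.534642 / 207 = -0.08953934
φ = arcsin(-0.08953934) = -5.137106°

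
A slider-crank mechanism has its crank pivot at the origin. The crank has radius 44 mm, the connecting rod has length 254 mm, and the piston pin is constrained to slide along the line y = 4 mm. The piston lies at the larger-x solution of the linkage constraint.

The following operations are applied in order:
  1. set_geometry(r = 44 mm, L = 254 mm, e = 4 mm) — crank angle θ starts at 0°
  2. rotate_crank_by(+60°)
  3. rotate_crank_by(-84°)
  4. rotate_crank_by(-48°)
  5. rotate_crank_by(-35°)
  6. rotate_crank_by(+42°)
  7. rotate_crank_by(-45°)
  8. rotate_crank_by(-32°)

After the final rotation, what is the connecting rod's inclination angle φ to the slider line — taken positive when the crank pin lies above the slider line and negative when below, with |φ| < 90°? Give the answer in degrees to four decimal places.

-7.0305

set_geometry: r = 44 mm, L = 254 mm, e = 4 mm; θ ← 0°
rotate_crank_by(+60°): θ ← 0° +60° = 60°
rotate_crank_by(-84°): θ ← 60° -84° = -24°
rotate_crank_by(-48°): θ ← -24° -48° = -72°
rotate_crank_by(-35°): θ ← -72° -35° = -107°
rotate_crank_by(+42°): θ ← -107° +42° = -65°
rotate_crank_by(-45°): θ ← -65° -45° = -110°
rotate_crank_by(-32°): θ ← -110° -32° = -142°
crank pin P = (r cos θ, r sin θ) = (-34.672473, -27.089105)
h = r sin θ − e = -27.089105 − 4 = -31.089105
sin φ = h / L = -31.089105 / 254 = -0.12239805
φ = arcsin(-0.12239805) = -7.030521°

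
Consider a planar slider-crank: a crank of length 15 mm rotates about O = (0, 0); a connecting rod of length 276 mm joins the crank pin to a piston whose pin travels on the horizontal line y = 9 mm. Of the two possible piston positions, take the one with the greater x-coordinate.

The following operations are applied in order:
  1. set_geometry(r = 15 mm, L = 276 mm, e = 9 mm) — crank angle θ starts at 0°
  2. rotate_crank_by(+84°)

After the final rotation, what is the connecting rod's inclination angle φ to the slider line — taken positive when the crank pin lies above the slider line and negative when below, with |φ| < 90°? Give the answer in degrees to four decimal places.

1.2286

set_geometry: r = 15 mm, L = 276 mm, e = 9 mm; θ ← 0°
rotate_crank_by(+84°): θ ← 0° +84° = 84°
crank pin P = (r cos θ, r sin θ) = (1.567927, 14.917828)
h = r sin θ − e = 14.917828 − 9 = 5.917828
sin φ = h / L = 5.917828 / 276 = 0.02144141
φ = arcsin(0.02144141) = 1.228596°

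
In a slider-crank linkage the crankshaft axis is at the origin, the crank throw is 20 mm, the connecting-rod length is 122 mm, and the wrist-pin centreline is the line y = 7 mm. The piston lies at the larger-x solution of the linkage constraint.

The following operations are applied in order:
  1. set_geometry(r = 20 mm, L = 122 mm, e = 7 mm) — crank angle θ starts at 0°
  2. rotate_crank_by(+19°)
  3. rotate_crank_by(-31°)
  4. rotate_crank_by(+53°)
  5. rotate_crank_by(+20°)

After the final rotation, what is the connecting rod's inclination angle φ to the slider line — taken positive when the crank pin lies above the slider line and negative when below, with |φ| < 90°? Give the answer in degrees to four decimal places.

4.9337

set_geometry: r = 20 mm, L = 122 mm, e = 7 mm; θ ← 0°
rotate_crank_by(+19°): θ ← 0° +19° = 19°
rotate_crank_by(-31°): θ ← 19° -31° = -12°
rotate_crank_by(+53°): θ ← -12° +53° = 41°
rotate_crank_by(+20°): θ ← 41° +20° = 61°
crank pin P = (r cos θ, r sin θ) = (9.696192, 17.492394)
h = r sin θ − e = 17.492394 − 7 = 10.492394
sin φ = h / L = 10.492394 / 122 = 0.08600323
φ = arcsin(0.08600323) = 4.933717°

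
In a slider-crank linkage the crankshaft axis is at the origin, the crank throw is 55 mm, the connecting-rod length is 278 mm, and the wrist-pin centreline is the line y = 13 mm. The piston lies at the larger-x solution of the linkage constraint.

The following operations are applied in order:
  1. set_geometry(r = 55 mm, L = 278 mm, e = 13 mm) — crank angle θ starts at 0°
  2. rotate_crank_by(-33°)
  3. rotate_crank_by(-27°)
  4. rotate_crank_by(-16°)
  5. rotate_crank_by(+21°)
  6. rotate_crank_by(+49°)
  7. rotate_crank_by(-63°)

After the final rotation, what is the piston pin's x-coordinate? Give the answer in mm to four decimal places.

290.1607

set_geometry: r = 55 mm, L = 278 mm, e = 13 mm; θ ← 0°
rotate_crank_by(-33°): θ ← 0° -33° = -33°
rotate_crank_by(-27°): θ ← -33° -27° = -60°
rotate_crank_by(-16°): θ ← -60° -16° = -76°
rotate_crank_by(+21°): θ ← -76° +21° = -55°
rotate_crank_by(+49°): θ ← -55° +49° = -6°
rotate_crank_by(-63°): θ ← -6° -63° = -69°
crank pin P = (r cos θ, r sin θ) = (19.710237, -51.346923)
h = r sin θ − e = -51.346923 − 13 = -64.346923
x = r cos θ + √(L² − h²) = 19.710237 + √(77284.0 − 4140.5266) = 19.710237 + 270.450501 = 290.160738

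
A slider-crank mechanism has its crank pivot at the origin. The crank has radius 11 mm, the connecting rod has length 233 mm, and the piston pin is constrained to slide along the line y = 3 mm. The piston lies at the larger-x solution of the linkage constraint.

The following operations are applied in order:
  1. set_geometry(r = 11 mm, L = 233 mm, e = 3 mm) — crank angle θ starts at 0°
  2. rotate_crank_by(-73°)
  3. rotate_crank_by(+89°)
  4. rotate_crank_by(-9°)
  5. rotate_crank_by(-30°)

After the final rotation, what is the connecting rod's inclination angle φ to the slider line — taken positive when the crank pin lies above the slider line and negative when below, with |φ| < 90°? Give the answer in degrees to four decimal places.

-1.7949

set_geometry: r = 11 mm, L = 233 mm, e = 3 mm; θ ← 0°
rotate_crank_by(-73°): θ ← 0° -73° = -73°
rotate_crank_by(+89°): θ ← -73° +89° = 16°
rotate_crank_by(-9°): θ ← 16° -9° = 7°
rotate_crank_by(-30°): θ ← 7° -30° = -23°
crank pin P = (r cos θ, r sin θ) = (10.125553, -4.298042)
h = r sin θ − e = -4.298042 − 3 = -7.298042
sin φ = h / L = -7.298042 / 233 = -0.03132207
φ = arcsin(-0.03132207) = -1.794916°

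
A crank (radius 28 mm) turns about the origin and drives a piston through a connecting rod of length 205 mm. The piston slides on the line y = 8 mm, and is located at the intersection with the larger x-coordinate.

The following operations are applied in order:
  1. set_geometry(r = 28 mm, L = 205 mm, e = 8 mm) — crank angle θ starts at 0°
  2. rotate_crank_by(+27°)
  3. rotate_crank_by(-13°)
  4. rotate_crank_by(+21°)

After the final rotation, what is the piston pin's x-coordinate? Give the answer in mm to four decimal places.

set_geometry: r = 28 mm, L = 205 mm, e = 8 mm; θ ← 0°
rotate_crank_by(+27°): θ ← 0° +27° = 27°
rotate_crank_by(-13°): θ ← 27° -13° = 14°
rotate_crank_by(+21°): θ ← 14° +21° = 35°
crank pin P = (r cos θ, r sin θ) = (22.936257, 16.060140)
h = r sin θ − e = 16.060140 − 8 = 8.060140
x = r cos θ + √(L² − h²) = 22.936257 + √(42025.0 − 64.9659) = 22.936257 + 204.841485 = 227.777743

227.7777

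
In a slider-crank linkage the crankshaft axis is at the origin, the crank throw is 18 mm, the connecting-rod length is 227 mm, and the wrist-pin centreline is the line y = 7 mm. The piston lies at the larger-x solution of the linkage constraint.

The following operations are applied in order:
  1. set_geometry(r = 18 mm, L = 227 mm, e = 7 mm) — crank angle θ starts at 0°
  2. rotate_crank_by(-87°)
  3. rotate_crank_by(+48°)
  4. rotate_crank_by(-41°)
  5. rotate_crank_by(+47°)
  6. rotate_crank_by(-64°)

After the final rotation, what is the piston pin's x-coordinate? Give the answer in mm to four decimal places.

set_geometry: r = 18 mm, L = 227 mm, e = 7 mm; θ ← 0°
rotate_crank_by(-87°): θ ← 0° -87° = -87°
rotate_crank_by(+48°): θ ← -87° +48° = -39°
rotate_crank_by(-41°): θ ← -39° -41° = -80°
rotate_crank_by(+47°): θ ← -80° +47° = -33°
rotate_crank_by(-64°): θ ← -33° -64° = -97°
crank pin P = (r cos θ, r sin θ) = (-2.193648, -17.865831)
h = r sin θ − e = -17.865831 − 7 = -24.865831
x = r cos θ + √(L² − h²) = -2.193648 + √(51529.0 − 618.3095) = -2.193648 + 225.633975 = 223.440326

223.4403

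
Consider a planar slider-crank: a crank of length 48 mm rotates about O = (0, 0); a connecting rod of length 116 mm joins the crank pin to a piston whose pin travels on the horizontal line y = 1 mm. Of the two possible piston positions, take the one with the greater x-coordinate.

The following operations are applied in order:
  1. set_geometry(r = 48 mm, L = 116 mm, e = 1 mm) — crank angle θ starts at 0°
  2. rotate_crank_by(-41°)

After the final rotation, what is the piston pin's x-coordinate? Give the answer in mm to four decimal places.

147.5829

set_geometry: r = 48 mm, L = 116 mm, e = 1 mm; θ ← 0°
rotate_crank_by(-41°): θ ← 0° -41° = -41°
crank pin P = (r cos θ, r sin θ) = (36.226060, -31.490833)
h = r sin θ − e = -31.490833 − 1 = -32.490833
x = r cos θ + √(L² − h²) = 36.226060 + √(13456.0 − 1055.6543) = 36.226060 + 111.356840 = 147.582900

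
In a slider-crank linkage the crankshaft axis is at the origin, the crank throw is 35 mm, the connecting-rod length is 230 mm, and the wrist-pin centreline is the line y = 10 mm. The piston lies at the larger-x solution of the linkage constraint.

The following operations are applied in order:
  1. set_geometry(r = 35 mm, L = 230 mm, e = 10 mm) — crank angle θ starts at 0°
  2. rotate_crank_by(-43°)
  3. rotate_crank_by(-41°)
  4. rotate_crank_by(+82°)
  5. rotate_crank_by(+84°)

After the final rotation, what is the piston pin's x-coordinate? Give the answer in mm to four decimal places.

set_geometry: r = 35 mm, L = 230 mm, e = 10 mm; θ ← 0°
rotate_crank_by(-43°): θ ← 0° -43° = -43°
rotate_crank_by(-41°): θ ← -43° -41° = -84°
rotate_crank_by(+82°): θ ← -84° +82° = -2°
rotate_crank_by(+84°): θ ← -2° +84° = 82°
crank pin P = (r cos θ, r sin θ) = (4.871059, 34.659382)
h = r sin θ − e = 34.659382 − 10 = 24.659382
x = r cos θ + √(L² − h²) = 4.871059 + √(52900.0 − 608.0851) = 4.871059 + 228.674255 = 233.545313

233.5453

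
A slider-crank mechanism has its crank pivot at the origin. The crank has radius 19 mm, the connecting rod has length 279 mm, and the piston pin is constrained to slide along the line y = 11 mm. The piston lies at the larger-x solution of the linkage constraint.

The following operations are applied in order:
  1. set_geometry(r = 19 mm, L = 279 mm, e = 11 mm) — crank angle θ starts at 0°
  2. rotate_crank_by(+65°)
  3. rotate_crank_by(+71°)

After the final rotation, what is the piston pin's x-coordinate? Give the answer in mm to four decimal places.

265.3239

set_geometry: r = 19 mm, L = 279 mm, e = 11 mm; θ ← 0°
rotate_crank_by(+65°): θ ← 0° +65° = 65°
rotate_crank_by(+71°): θ ← 65° +71° = 136°
crank pin P = (r cos θ, r sin θ) = (-13.667456, 13.198509)
h = r sin θ − e = 13.198509 − 11 = 2.198509
x = r cos θ + √(L² − h²) = -13.667456 + √(77841.0 − 4.8334) = -13.667456 + 278.991338 = 265.323882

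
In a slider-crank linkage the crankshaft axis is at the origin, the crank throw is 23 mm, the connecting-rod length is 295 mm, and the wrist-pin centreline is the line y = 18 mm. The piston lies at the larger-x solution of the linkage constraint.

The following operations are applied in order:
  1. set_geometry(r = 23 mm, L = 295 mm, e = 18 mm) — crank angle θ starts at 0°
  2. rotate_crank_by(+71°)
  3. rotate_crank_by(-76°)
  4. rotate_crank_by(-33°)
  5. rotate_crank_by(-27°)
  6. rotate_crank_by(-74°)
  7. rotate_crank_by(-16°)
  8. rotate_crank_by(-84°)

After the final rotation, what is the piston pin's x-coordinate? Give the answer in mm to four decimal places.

283.1491

set_geometry: r = 23 mm, L = 295 mm, e = 18 mm; θ ← 0°
rotate_crank_by(+71°): θ ← 0° +71° = 71°
rotate_crank_by(-76°): θ ← 71° -76° = -5°
rotate_crank_by(-33°): θ ← -5° -33° = -38°
rotate_crank_by(-27°): θ ← -38° -27° = -65°
rotate_crank_by(-74°): θ ← -65° -74° = -139°
rotate_crank_by(-16°): θ ← -139° -16° = -155°
rotate_crank_by(-84°): θ ← -155° -84° = -239°
crank pin P = (r cos θ, r sin θ) = (-11.845876, 19.714848)
h = r sin θ − e = 19.714848 − 18 = 1.714848
x = r cos θ + √(L² − h²) = -11.845876 + √(87025.0 − 2.9407) = -11.845876 + 294.995016 = 283.149140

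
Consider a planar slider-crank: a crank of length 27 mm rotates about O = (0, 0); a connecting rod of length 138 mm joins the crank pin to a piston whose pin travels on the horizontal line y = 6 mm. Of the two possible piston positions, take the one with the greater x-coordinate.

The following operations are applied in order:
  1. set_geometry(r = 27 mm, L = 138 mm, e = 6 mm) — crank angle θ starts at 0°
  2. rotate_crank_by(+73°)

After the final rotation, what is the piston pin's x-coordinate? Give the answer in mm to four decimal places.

144.4633

set_geometry: r = 27 mm, L = 138 mm, e = 6 mm; θ ← 0°
rotate_crank_by(+73°): θ ← 0° +73° = 73°
crank pin P = (r cos θ, r sin θ) = (7.894036, 25.820228)
h = r sin θ − e = 25.820228 − 6 = 19.820228
x = r cos θ + √(L² − h²) = 7.894036 + √(19044.0 − 392.8415) = 7.894036 + 136.569245 = 144.463281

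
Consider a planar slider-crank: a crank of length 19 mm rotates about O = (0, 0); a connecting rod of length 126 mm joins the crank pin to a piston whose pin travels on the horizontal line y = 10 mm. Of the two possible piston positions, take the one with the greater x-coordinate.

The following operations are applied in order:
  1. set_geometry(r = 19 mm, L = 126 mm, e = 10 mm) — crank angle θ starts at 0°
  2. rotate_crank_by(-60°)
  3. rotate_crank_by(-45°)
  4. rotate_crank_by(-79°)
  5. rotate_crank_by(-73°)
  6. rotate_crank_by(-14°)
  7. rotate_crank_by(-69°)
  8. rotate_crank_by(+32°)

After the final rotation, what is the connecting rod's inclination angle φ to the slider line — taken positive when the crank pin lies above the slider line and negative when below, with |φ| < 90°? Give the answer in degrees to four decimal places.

2.2616

set_geometry: r = 19 mm, L = 126 mm, e = 10 mm; θ ← 0°
rotate_crank_by(-60°): θ ← 0° -60° = -60°
rotate_crank_by(-45°): θ ← -60° -45° = -105°
rotate_crank_by(-79°): θ ← -105° -79° = -184°
rotate_crank_by(-73°): θ ← -184° -73° = -257°
rotate_crank_by(-14°): θ ← -257° -14° = -271°
rotate_crank_by(-69°): θ ← -271° -69° = -340°
rotate_crank_by(+32°): θ ← -340° +32° = -308°
crank pin P = (r cos θ, r sin θ) = (11.697568, 14.972204)
h = r sin θ − e = 14.972204 − 10 = 4.972204
sin φ = h / L = 4.972204 / 126 = 0.03946194
φ = arcsin(0.03946194) = 2.261590°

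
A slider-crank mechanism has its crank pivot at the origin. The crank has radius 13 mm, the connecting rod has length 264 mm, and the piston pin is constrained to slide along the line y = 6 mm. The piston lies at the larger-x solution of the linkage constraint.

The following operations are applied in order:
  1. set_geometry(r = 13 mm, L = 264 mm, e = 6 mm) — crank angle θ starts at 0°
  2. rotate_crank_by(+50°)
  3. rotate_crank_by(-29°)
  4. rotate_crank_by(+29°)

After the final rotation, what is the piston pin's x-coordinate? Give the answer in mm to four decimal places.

set_geometry: r = 13 mm, L = 264 mm, e = 6 mm; θ ← 0°
rotate_crank_by(+50°): θ ← 0° +50° = 50°
rotate_crank_by(-29°): θ ← 50° -29° = 21°
rotate_crank_by(+29°): θ ← 21° +29° = 50°
crank pin P = (r cos θ, r sin θ) = (8.356239, 9.958578)
h = r sin θ − e = 9.958578 − 6 = 3.958578
x = r cos θ + √(L² − h²) = 8.356239 + √(69696.0 − 15.6703) = 8.356239 + 263.970320 = 272.326559

272.3266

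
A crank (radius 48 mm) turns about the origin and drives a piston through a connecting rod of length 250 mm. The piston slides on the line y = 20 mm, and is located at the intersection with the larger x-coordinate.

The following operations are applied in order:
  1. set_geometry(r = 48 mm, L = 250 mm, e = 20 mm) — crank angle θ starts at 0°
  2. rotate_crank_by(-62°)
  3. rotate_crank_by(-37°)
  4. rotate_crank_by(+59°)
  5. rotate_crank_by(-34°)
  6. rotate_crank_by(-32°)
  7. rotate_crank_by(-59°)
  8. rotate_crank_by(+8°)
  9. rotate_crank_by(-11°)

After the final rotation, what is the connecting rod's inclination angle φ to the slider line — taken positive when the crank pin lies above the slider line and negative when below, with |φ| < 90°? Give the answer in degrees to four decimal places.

set_geometry: r = 48 mm, L = 250 mm, e = 20 mm; θ ← 0°
rotate_crank_by(-62°): θ ← 0° -62° = -62°
rotate_crank_by(-37°): θ ← -62° -37° = -99°
rotate_crank_by(+59°): θ ← -99° +59° = -40°
rotate_crank_by(-34°): θ ← -40° -34° = -74°
rotate_crank_by(-32°): θ ← -74° -32° = -106°
rotate_crank_by(-59°): θ ← -106° -59° = -165°
rotate_crank_by(+8°): θ ← -165° +8° = -157°
rotate_crank_by(-11°): θ ← -157° -11° = -168°
crank pin P = (r cos θ, r sin θ) = (-46.951085, -9.979761)
h = r sin θ − e = -9.979761 − 20 = -29.979761
sin φ = h / L = -29.979761 / 250 = -0.11991904
φ = arcsin(-0.11991904) = -6.887430°

-6.8874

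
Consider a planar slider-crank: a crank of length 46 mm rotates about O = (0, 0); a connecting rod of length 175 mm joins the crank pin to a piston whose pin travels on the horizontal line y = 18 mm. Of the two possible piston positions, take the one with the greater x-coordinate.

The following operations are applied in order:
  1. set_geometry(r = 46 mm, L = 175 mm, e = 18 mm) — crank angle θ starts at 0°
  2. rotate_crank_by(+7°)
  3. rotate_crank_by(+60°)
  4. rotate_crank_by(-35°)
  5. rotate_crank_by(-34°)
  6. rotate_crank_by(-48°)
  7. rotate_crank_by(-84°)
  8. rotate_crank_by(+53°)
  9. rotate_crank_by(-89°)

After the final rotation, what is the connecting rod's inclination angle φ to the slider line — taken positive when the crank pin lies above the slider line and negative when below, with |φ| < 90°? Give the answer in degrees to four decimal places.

set_geometry: r = 46 mm, L = 175 mm, e = 18 mm; θ ← 0°
rotate_crank_by(+7°): θ ← 0° +7° = 7°
rotate_crank_by(+60°): θ ← 7° +60° = 67°
rotate_crank_by(-35°): θ ← 67° -35° = 32°
rotate_crank_by(-34°): θ ← 32° -34° = -2°
rotate_crank_by(-48°): θ ← -2° -48° = -50°
rotate_crank_by(-84°): θ ← -50° -84° = -134°
rotate_crank_by(+53°): θ ← -134° +53° = -81°
rotate_crank_by(-89°): θ ← -81° -89° = -170°
crank pin P = (r cos θ, r sin θ) = (-45.301157, -7.987816)
h = r sin θ − e = -7.987816 − 18 = -25.987816
sin φ = h / L = -25.987816 / 175 = -0.14850181
φ = arcsin(-0.14850181) = -8.540114°

-8.5401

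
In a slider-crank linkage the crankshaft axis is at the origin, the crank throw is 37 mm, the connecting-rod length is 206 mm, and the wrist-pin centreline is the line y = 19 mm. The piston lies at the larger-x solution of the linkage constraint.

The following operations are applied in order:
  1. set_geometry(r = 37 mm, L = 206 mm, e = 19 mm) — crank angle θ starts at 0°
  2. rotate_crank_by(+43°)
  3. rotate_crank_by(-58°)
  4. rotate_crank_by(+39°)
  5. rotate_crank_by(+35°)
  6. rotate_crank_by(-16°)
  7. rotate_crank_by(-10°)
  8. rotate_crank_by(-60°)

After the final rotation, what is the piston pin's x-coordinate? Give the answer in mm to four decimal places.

set_geometry: r = 37 mm, L = 206 mm, e = 19 mm; θ ← 0°
rotate_crank_by(+43°): θ ← 0° +43° = 43°
rotate_crank_by(-58°): θ ← 43° -58° = -15°
rotate_crank_by(+39°): θ ← -15° +39° = 24°
rotate_crank_by(+35°): θ ← 24° +35° = 59°
rotate_crank_by(-16°): θ ← 59° -16° = 43°
rotate_crank_by(-10°): θ ← 43° -10° = 33°
rotate_crank_by(-60°): θ ← 33° -60° = -27°
crank pin P = (r cos θ, r sin θ) = (32.967241, -16.797648)
h = r sin θ − e = -16.797648 − 19 = -35.797648
x = r cos θ + √(L² − h²) = 32.967241 + √(42436.0 − 1281.4716) = 32.967241 + 202.865789 = 235.833030

235.8330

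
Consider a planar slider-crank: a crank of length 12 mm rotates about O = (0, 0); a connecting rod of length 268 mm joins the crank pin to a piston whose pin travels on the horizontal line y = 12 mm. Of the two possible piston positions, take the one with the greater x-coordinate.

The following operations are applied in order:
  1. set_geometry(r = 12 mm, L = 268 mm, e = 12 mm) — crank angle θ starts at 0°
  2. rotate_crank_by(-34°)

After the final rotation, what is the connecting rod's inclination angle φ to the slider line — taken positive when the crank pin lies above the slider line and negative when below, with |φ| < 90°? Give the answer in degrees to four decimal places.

-4.0033

set_geometry: r = 12 mm, L = 268 mm, e = 12 mm; θ ← 0°
rotate_crank_by(-34°): θ ← 0° -34° = -34°
crank pin P = (r cos θ, r sin θ) = (9.948451, -6.710315)
h = r sin θ − e = -6.710315 − 12 = -18.710315
sin φ = h / L = -18.710315 / 268 = -0.06981461
φ = arcsin(-0.06981461) = -4.003339°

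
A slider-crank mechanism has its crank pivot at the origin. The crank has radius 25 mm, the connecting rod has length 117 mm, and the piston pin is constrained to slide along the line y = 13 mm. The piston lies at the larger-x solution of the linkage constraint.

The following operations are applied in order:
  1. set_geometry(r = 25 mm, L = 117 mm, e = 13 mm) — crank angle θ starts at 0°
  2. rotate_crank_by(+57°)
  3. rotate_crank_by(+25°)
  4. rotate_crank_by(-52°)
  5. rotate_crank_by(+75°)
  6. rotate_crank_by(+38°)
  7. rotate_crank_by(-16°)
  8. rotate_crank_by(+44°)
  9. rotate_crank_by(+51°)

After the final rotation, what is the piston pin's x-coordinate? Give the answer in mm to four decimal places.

94.5816

set_geometry: r = 25 mm, L = 117 mm, e = 13 mm; θ ← 0°
rotate_crank_by(+57°): θ ← 0° +57° = 57°
rotate_crank_by(+25°): θ ← 57° +25° = 82°
rotate_crank_by(-52°): θ ← 82° -52° = 30°
rotate_crank_by(+75°): θ ← 30° +75° = 105°
rotate_crank_by(+38°): θ ← 105° +38° = 143°
rotate_crank_by(-16°): θ ← 143° -16° = 127°
rotate_crank_by(+44°): θ ← 127° +44° = 171°
rotate_crank_by(+51°): θ ← 171° +51° = 222°
crank pin P = (r cos θ, r sin θ) = (-18.578621, -16.728265)
h = r sin θ − e = -16.728265 − 13 = -29.728265
x = r cos θ + √(L² − h²) = -18.578621 + √(13689.0 − 883.7697) = -18.578621 + 113.160197 = 94.581577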